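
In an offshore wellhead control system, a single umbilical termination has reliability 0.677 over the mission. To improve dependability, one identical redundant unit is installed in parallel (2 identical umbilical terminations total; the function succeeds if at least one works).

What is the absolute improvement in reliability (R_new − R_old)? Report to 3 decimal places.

0.219

R_before = 0.677
R_after = 1 − (1 − 0.677)^2 = 0.896
ΔR = 0.896 − 0.677 = 0.219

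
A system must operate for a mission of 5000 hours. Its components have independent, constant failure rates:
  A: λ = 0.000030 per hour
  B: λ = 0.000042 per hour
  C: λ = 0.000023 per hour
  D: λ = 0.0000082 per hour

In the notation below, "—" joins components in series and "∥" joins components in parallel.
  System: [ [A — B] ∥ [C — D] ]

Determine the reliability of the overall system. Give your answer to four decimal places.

R(A) = exp(−0.000030 × 5000) = 0.860708
R(B) = exp(−0.000042 × 5000) = 0.810584
R(C) = exp(−0.000023 × 5000) = 0.891366
R(D) = exp(−0.0000082 × 5000) = 0.959829
Series (A and B): 0.860708 × 0.810584 = 0.697676
Series (C and D): 0.891366 × 0.959829 = 0.855559
Parallel ([0.697676] and [0.855559]): 1 − (1 − 0.697676)(1 − 0.855559) = 0.9563

0.9563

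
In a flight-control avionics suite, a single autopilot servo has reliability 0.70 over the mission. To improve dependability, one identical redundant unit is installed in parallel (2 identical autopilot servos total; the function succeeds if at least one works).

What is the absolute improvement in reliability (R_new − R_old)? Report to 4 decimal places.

R_before = 0.70
R_after = 1 − (1 − 0.70)^2 = 0.9100
ΔR = 0.9100 − 0.70 = 0.2100

0.2100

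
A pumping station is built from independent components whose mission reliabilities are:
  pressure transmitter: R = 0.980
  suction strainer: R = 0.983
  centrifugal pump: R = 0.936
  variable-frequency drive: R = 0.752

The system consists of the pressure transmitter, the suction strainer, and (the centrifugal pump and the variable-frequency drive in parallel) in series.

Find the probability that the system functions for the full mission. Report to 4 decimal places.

Parallel (centrifugal pump and variable-frequency drive): 1 − (1 − 0.936000)(1 − 0.752000) = 0.984128
Series (pressure transmitter, suction strainer, and [0.984128]): 0.980000 × 0.983000 × 0.984128 = 0.9480

0.9480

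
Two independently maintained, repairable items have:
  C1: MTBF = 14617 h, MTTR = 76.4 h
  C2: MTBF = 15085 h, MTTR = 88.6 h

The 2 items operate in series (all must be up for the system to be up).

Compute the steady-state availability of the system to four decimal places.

0.9890

A(C1) = MTBF/(MTBF+MTTR) = 14617/(14617+76.4) = 0.994800
A(C2) = MTBF/(MTBF+MTTR) = 15085/(15085+88.6) = 0.994161
Series availability: 0.994800 × 0.994161 = 0.9890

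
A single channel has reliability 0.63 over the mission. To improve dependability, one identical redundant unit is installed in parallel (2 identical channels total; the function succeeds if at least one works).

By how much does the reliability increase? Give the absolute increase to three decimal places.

0.233

R_before = 0.63
R_after = 1 − (1 − 0.63)^2 = 0.863
ΔR = 0.863 − 0.63 = 0.233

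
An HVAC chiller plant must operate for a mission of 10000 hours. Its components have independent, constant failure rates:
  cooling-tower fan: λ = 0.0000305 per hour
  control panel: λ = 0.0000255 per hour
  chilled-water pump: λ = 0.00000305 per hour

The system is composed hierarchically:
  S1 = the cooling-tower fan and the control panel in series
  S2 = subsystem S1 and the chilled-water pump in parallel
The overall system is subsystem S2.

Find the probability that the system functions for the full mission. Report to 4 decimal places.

0.9871

R(cooling-tower fan) = exp(−0.0000305 × 10000) = 0.737123
R(control panel) = exp(−0.0000255 × 10000) = 0.774916
R(chilled-water pump) = exp(−0.00000305 × 10000) = 0.969960
Series (cooling-tower fan and control panel): 0.737123 × 0.774916 = 0.571208
Parallel ([0.571208] and chilled-water pump): 1 − (1 − 0.571208)(1 − 0.969960) = 0.9871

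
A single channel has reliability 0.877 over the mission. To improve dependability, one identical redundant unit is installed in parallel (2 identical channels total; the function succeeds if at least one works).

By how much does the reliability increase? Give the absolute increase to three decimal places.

R_before = 0.877
R_after = 1 − (1 − 0.877)^2 = 0.985
ΔR = 0.985 − 0.877 = 0.108

0.108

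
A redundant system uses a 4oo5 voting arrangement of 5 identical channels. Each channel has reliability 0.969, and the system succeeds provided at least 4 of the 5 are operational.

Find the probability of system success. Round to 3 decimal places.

R = Σ_{i=4}^{5} C(5,i) p^i (1−p)^{5−i} with p = 0.969
C(5,4)·0.969^4·0.031^1 = 0.13666
C(5,5)·0.969^5·0.031^0 = 0.85432
Sum = 0.991

0.991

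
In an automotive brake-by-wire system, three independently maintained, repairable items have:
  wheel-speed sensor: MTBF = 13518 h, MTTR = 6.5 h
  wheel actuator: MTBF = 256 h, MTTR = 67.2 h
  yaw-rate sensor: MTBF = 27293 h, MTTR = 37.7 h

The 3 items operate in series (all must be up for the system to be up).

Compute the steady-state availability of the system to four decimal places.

0.7906

A(wheel-speed sensor) = MTBF/(MTBF+MTTR) = 13518/(13518+6.5) = 0.999519
A(wheel actuator) = MTBF/(MTBF+MTTR) = 256/(256+67.2) = 0.792079
A(yaw-rate sensor) = MTBF/(MTBF+MTTR) = 27293/(27293+37.7) = 0.998621
Series availability: 0.999519 × 0.792079 × 0.998621 = 0.7906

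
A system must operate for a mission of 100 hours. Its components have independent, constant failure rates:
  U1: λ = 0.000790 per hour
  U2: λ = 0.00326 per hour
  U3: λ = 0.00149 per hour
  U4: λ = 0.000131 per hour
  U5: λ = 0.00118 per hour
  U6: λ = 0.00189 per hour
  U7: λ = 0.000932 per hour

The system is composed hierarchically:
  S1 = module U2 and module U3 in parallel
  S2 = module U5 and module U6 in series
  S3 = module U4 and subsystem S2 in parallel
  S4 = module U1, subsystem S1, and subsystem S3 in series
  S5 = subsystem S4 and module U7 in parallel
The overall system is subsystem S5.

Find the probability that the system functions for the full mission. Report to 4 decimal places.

0.9898

R(U1) = exp(−0.000790 × 100) = 0.924040
R(U2) = exp(−0.00326 × 100) = 0.721805
R(U3) = exp(−0.00149 × 100) = 0.861569
R(U4) = exp(−0.000131 × 100) = 0.986985
R(U5) = exp(−0.00118 × 100) = 0.888696
R(U6) = exp(−0.00189 × 100) = 0.827787
R(U7) = exp(−0.000932 × 100) = 0.911011
Parallel (U2 and U3): 1 − (1 − 0.721805)(1 − 0.861569) = 0.961489
Series (U5 and U6): 0.888696 × 0.827787 = 0.735651
Parallel (U4 and [0.735651]): 1 − (1 − 0.986985)(1 − 0.735651) = 0.996559
Series (U1, [0.961489], and [0.996559]): 0.924040 × 0.961489 × 0.996559 = 0.885397
Parallel ([0.885397] and U7): 1 − (1 − 0.885397)(1 − 0.911011) = 0.9898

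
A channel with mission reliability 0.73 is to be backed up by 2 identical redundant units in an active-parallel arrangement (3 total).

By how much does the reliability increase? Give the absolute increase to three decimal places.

0.250

R_before = 0.73
R_after = 1 − (1 − 0.73)^3 = 0.980
ΔR = 0.980 − 0.73 = 0.250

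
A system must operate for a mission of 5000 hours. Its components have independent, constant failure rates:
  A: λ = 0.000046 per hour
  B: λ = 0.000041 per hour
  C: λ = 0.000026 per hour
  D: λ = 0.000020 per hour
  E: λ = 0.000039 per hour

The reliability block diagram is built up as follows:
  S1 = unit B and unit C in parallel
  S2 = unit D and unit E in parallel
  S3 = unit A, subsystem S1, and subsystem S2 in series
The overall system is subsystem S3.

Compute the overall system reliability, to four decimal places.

R(A) = exp(−0.000046 × 5000) = 0.794534
R(B) = exp(−0.000041 × 5000) = 0.814647
R(C) = exp(−0.000026 × 5000) = 0.878095
R(D) = exp(−0.000020 × 5000) = 0.904837
R(E) = exp(−0.000039 × 5000) = 0.822835
Parallel (B and C): 1 − (1 − 0.814647)(1 − 0.878095) = 0.977405
Parallel (D and E): 1 − (1 − 0.904837)(1 − 0.822835) = 0.983140
Series (A, [0.977405], and [0.983140]): 0.794534 × 0.977405 × 0.983140 = 0.7635

0.7635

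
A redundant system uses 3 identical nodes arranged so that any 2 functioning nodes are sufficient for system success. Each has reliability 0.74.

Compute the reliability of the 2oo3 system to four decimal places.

R = Σ_{i=2}^{3} C(3,i) p^i (1−p)^{3−i} with p = 0.74
C(3,2)·0.74^2·0.26^1 = 0.427128
C(3,3)·0.74^3·0.26^0 = 0.405224
Sum = 0.8324

0.8324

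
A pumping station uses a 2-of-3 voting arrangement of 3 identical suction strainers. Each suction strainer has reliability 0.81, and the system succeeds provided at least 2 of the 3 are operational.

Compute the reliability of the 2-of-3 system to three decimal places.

R = Σ_{i=2}^{3} C(3,i) p^i (1−p)^{3−i} with p = 0.81
C(3,2)·0.81^2·0.19^1 = 0.37398
C(3,3)·0.81^3·0.19^0 = 0.53144
Sum = 0.905

0.905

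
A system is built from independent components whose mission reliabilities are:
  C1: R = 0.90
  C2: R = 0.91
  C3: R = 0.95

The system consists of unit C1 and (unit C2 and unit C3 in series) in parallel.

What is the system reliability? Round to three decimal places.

Series (C2 and C3): 0.91000 × 0.95000 = 0.86450
Parallel (C1 and [0.86450]): 1 − (1 − 0.90000)(1 − 0.86450) = 0.986

0.986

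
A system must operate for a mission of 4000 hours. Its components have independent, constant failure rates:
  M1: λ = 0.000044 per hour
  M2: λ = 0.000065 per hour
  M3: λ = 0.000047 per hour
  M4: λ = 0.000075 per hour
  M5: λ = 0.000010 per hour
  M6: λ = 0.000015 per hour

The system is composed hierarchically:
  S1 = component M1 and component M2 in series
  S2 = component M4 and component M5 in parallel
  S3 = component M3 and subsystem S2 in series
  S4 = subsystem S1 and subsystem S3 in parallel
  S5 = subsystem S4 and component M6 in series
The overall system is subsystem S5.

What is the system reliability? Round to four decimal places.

0.8819

R(M1) = exp(−0.000044 × 4000) = 0.838618
R(M2) = exp(−0.000065 × 4000) = 0.771052
R(M3) = exp(−0.000047 × 4000) = 0.828615
R(M4) = exp(−0.000075 × 4000) = 0.740818
R(M5) = exp(−0.000010 × 4000) = 0.960789
R(M6) = exp(−0.000015 × 4000) = 0.941765
Series (M1 and M2): 0.838618 × 0.771052 = 0.646618
Parallel (M4 and M5): 1 − (1 − 0.740818)(1 − 0.960789) = 0.989837
Series (M3 and [0.989837]): 0.828615 × 0.989837 = 0.820194
Parallel ([0.646618] and [0.820194]): 1 − (1 − 0.646618)(1 − 0.820194) = 0.936460
Series ([0.936460] and M6): 0.936460 × 0.941765 = 0.8819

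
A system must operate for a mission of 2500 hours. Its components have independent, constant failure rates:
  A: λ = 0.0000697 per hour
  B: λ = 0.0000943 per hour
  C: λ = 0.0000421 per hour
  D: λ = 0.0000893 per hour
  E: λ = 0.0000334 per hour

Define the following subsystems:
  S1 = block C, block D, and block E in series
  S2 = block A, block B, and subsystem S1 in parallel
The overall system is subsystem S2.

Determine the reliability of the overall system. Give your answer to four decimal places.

R(A) = exp(−0.0000697 × 2500) = 0.840087
R(B) = exp(−0.0000943 × 2500) = 0.789978
R(C) = exp(−0.0000421 × 2500) = 0.900099
R(D) = exp(−0.0000893 × 2500) = 0.799915
R(E) = exp(−0.0000334 × 2500) = 0.919891
Series (C, D, and E): 0.900099 × 0.799915 × 0.919891 = 0.662324
Parallel (A, B, and [0.662324]): 1 − (1 − 0.840087)(1 − 0.789978)(1 − 0.662324) = 0.9887

0.9887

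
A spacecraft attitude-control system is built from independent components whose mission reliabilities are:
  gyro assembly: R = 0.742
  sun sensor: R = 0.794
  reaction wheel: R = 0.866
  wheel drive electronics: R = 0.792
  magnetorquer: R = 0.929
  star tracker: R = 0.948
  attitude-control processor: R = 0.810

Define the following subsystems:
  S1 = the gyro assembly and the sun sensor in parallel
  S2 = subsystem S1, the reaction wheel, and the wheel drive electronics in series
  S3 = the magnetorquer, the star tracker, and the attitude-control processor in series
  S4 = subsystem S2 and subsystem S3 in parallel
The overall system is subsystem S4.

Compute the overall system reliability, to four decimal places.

0.8995

Parallel (gyro assembly and sun sensor): 1 − (1 − 0.742000)(1 − 0.794000) = 0.946852
Series ([0.946852], reaction wheel, and wheel drive electronics): 0.946852 × 0.866000 × 0.792000 = 0.649419
Series (magnetorquer, star tracker, and attitude-control processor): 0.929000 × 0.948000 × 0.810000 = 0.713361
Parallel ([0.649419] and [0.713361]): 1 − (1 − 0.649419)(1 − 0.713361) = 0.8995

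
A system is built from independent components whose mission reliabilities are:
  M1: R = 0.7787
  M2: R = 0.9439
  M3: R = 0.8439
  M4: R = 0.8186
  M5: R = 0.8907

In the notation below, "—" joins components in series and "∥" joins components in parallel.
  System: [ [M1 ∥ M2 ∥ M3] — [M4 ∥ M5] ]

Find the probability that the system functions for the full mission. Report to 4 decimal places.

0.9783

Parallel (M1, M2, and M3): 1 − (1 − 0.778700)(1 − 0.943900)(1 − 0.843900) = 0.998062
Parallel (M4 and M5): 1 − (1 − 0.818600)(1 − 0.890700) = 0.980173
Series ([0.998062] and [0.980173]): 0.998062 × 0.980173 = 0.9783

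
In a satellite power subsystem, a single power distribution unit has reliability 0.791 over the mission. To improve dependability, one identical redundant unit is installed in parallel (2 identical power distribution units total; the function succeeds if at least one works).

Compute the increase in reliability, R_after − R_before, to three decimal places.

0.165

R_before = 0.791
R_after = 1 − (1 − 0.791)^2 = 0.956
ΔR = 0.956 − 0.791 = 0.165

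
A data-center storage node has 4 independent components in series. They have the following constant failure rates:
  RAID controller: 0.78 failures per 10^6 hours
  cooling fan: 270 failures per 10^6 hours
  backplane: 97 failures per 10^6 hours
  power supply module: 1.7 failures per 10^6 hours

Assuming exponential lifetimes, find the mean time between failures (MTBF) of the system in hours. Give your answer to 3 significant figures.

Series of exponential components: λ_sys = Σ λ_i
λ_sys = 0.00000078 + 0.00027 + 0.000097 + 0.0000017 = 3.6948e-04 /h
MTBF = 1 / λ_sys = 2710 h

2710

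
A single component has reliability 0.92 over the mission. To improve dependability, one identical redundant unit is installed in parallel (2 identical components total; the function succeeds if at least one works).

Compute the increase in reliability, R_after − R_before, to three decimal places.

0.074

R_before = 0.92
R_after = 1 − (1 − 0.92)^2 = 0.994
ΔR = 0.994 − 0.92 = 0.074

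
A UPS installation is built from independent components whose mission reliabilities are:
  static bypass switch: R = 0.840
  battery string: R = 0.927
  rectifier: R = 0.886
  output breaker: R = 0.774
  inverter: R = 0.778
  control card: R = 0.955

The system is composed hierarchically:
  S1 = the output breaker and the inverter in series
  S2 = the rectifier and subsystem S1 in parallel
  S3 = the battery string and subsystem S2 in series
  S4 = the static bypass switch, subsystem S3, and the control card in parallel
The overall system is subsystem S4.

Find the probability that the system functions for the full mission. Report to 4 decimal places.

0.9992

Series (output breaker and inverter): 0.774000 × 0.778000 = 0.602172
Parallel (rectifier and [0.602172]): 1 − (1 − 0.886000)(1 − 0.602172) = 0.954648
Series (battery string and [0.954648]): 0.927000 × 0.954648 = 0.884959
Parallel (static bypass switch, [0.884959], and control card): 1 − (1 − 0.840000)(1 − 0.884959)(1 − 0.955000) = 0.9992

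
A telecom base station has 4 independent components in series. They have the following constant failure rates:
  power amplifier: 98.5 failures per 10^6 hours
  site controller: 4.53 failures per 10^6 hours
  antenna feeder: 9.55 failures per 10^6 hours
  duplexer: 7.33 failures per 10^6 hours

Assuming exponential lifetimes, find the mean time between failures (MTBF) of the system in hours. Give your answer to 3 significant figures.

Series of exponential components: λ_sys = Σ λ_i
λ_sys = 0.0000985 + 0.00000453 + 0.00000955 + 0.00000733 = 1.1991e-04 /h
MTBF = 1 / λ_sys = 8340 h

8340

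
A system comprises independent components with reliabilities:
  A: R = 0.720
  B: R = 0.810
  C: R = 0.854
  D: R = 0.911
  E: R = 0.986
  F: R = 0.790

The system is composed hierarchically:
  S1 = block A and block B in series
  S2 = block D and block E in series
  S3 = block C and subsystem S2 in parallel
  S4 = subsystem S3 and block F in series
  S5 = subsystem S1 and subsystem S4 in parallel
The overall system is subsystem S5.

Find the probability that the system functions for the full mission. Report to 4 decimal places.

0.9076

Series (A and B): 0.720000 × 0.810000 = 0.583200
Series (D and E): 0.911000 × 0.986000 = 0.898246
Parallel (C and [0.898246]): 1 − (1 − 0.854000)(1 − 0.898246) = 0.985144
Series ([0.985144] and F): 0.985144 × 0.790000 = 0.778264
Parallel ([0.583200] and [0.778264]): 1 − (1 − 0.583200)(1 − 0.778264) = 0.9076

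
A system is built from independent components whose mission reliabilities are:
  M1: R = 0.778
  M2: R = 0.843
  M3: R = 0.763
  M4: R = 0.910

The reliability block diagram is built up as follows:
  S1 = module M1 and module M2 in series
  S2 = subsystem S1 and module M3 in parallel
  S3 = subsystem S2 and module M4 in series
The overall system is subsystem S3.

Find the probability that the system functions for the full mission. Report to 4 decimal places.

0.8358

Series (M1 and M2): 0.778000 × 0.843000 = 0.655854
Parallel ([0.655854] and M3): 1 − (1 − 0.655854)(1 − 0.763000) = 0.918437
Series ([0.918437] and M4): 0.918437 × 0.910000 = 0.8358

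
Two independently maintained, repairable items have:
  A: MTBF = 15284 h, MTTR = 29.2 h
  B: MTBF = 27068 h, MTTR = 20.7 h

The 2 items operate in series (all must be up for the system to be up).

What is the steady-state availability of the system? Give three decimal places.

0.997

A(A) = MTBF/(MTBF+MTTR) = 15284/(15284+29.2) = 0.998093
A(B) = MTBF/(MTBF+MTTR) = 27068/(27068+20.7) = 0.999236
Series availability: 0.998093 × 0.999236 = 0.997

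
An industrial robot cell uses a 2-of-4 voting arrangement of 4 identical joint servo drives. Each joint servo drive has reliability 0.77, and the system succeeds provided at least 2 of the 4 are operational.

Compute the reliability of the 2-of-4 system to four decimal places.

R = Σ_{i=2}^{4} C(4,i) p^i (1−p)^{4−i} with p = 0.77
C(4,2)·0.77^2·0.23^2 = 0.188186
C(4,3)·0.77^3·0.23^1 = 0.420010
C(4,4)·0.77^4·0.23^0 = 0.351530
Sum = 0.9597

0.9597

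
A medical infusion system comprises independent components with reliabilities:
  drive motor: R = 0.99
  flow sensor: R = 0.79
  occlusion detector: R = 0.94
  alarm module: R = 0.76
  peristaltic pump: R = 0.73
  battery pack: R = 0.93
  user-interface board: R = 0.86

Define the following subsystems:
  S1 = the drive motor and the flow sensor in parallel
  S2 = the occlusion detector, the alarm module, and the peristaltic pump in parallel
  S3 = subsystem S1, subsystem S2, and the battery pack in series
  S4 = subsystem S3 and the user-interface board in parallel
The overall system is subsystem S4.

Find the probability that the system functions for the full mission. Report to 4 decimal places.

Parallel (drive motor and flow sensor): 1 − (1 − 0.990000)(1 − 0.790000) = 0.997900
Parallel (occlusion detector, alarm module, and peristaltic pump): 1 − (1 − 0.940000)(1 − 0.760000)(1 − 0.730000) = 0.996112
Series ([0.997900], [0.996112], and battery pack): 0.997900 × 0.996112 × 0.930000 = 0.924439
Parallel ([0.924439] and user-interface board): 1 − (1 − 0.924439)(1 − 0.860000) = 0.9894

0.9894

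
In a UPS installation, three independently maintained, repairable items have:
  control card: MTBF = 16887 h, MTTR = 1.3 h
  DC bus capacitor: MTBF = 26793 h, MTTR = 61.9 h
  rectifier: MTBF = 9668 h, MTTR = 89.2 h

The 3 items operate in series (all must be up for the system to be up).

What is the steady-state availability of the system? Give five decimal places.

A(control card) = MTBF/(MTBF+MTTR) = 16887/(16887+1.3) = 0.999923
A(DC bus capacitor) = MTBF/(MTBF+MTTR) = 26793/(26793+61.9) = 0.997695
A(rectifier) = MTBF/(MTBF+MTTR) = 9668/(9668+89.2) = 0.990858
Series availability: 0.999923 × 0.997695 × 0.990858 = 0.98850

0.98850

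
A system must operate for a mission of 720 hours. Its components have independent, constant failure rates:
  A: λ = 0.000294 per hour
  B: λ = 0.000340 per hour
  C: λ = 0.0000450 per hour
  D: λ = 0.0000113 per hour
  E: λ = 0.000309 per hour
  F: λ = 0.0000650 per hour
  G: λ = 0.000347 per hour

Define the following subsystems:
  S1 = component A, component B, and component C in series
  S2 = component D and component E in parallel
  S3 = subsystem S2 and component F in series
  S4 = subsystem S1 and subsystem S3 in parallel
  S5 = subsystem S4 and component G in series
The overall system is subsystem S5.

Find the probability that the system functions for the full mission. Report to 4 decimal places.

R(A) = exp(−0.000294 × 720) = 0.809224
R(B) = exp(−0.000340 × 720) = 0.782861
R(C) = exp(−0.0000450 × 720) = 0.968119
R(D) = exp(−0.0000113 × 720) = 0.991897
R(E) = exp(−0.000309 × 720) = 0.800531
R(F) = exp(−0.0000650 × 720) = 0.954278
R(G) = exp(−0.000347 × 720) = 0.778925
Series (A, B, and C): 0.809224 × 0.782861 × 0.968119 = 0.613313
Parallel (D and E): 1 − (1 − 0.991897)(1 − 0.800531) = 0.998384
Series ([0.998384] and F): 0.998384 × 0.954278 = 0.952736
Parallel ([0.613313] and [0.952736]): 1 − (1 − 0.613313)(1 − 0.952736) = 0.981724
Series ([0.981724] and G): 0.981724 × 0.778925 = 0.7647

0.7647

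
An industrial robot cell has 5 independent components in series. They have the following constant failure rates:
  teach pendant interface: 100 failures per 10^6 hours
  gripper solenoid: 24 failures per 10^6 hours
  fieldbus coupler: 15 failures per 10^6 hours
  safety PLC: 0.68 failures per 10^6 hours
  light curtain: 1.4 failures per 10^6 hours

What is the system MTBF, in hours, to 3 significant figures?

7090

Series of exponential components: λ_sys = Σ λ_i
λ_sys = 0.00010 + 0.000024 + 0.000015 + 0.00000068 + 0.0000014 = 1.4108e-04 /h
MTBF = 1 / λ_sys = 7090 h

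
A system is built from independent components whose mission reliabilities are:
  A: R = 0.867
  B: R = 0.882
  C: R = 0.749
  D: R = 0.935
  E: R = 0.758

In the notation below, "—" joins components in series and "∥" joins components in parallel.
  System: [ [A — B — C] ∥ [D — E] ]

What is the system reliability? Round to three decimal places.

0.876

Series (A, B, and C): 0.86700 × 0.88200 × 0.74900 = 0.57276
Series (D and E): 0.93500 × 0.75800 = 0.70873
Parallel ([0.57276] and [0.70873]): 1 − (1 − 0.57276)(1 − 0.70873) = 0.876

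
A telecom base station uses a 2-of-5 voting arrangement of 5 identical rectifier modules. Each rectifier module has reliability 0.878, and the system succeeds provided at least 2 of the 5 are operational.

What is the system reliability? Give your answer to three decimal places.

0.999

R = Σ_{i=2}^{5} C(5,i) p^i (1−p)^{5−i} with p = 0.878
C(5,2)·0.878^2·0.122^3 = 0.01400
C(5,3)·0.878^3·0.122^2 = 0.10074
C(5,4)·0.878^4·0.122^1 = 0.36250
C(5,5)·0.878^5·0.122^0 = 0.52176
Sum = 0.999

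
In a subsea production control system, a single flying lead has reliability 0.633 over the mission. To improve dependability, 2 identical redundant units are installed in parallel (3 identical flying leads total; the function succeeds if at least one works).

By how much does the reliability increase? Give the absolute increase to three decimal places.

0.318

R_before = 0.633
R_after = 1 − (1 − 0.633)^3 = 0.951
ΔR = 0.951 − 0.633 = 0.318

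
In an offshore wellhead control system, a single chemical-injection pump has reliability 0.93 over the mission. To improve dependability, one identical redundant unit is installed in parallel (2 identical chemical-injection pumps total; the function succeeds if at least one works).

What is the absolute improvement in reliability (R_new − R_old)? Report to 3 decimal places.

0.065

R_before = 0.93
R_after = 1 − (1 − 0.93)^2 = 0.995
ΔR = 0.995 − 0.93 = 0.065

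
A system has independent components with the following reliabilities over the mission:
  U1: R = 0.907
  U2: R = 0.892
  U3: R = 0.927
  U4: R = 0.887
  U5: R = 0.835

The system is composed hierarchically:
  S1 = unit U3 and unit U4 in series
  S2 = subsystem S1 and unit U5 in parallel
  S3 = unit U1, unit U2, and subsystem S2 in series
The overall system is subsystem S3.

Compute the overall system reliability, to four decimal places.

0.7853

Series (U3 and U4): 0.927000 × 0.887000 = 0.822249
Parallel ([0.822249] and U5): 1 − (1 − 0.822249)(1 − 0.835000) = 0.970671
Series (U1, U2, and [0.970671]): 0.907000 × 0.892000 × 0.970671 = 0.7853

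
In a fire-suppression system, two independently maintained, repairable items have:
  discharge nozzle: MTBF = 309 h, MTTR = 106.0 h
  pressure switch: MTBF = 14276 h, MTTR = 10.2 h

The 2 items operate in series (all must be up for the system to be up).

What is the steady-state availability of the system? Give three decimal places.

0.744

A(discharge nozzle) = MTBF/(MTBF+MTTR) = 309/(309+106.0) = 0.744578
A(pressure switch) = MTBF/(MTBF+MTTR) = 14276/(14276+10.2) = 0.999286
Series availability: 0.744578 × 0.999286 = 0.744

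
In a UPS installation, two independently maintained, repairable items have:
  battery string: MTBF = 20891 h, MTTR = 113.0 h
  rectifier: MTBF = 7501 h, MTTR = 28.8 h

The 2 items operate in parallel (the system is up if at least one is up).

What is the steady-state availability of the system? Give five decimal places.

A(battery string) = MTBF/(MTBF+MTTR) = 20891/(20891+113.0) = 0.994620
A(rectifier) = MTBF/(MTBF+MTTR) = 7501/(7501+28.8) = 0.996175
Parallel availability: 1 − (1 − 0.994620)(1 − 0.996175) = 0.99998

0.99998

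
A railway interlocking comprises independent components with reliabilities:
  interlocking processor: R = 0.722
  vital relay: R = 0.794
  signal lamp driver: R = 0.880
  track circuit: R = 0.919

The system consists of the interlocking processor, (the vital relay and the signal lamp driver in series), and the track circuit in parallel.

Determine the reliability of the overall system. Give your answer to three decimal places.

Series (vital relay and signal lamp driver): 0.79400 × 0.88000 = 0.69872
Parallel (interlocking processor, [0.69872], and track circuit): 1 − (1 − 0.72200)(1 − 0.69872)(1 − 0.91900) = 0.993

0.993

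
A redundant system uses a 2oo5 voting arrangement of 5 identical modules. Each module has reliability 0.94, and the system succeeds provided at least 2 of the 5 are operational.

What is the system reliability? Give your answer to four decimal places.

R = Σ_{i=2}^{5} C(5,i) p^i (1−p)^{5−i} with p = 0.94
C(5,2)·0.94^2·0.06^3 = 0.001909
C(5,3)·0.94^3·0.06^2 = 0.029901
C(5,4)·0.94^4·0.06^1 = 0.234225
C(5,5)·0.94^5·0.06^0 = 0.733904
Sum = 0.9999

0.9999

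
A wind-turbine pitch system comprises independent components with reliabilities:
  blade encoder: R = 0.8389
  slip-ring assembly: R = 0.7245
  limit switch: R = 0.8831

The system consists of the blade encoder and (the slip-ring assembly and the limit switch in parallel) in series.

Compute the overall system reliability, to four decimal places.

0.8119

Parallel (slip-ring assembly and limit switch): 1 − (1 − 0.724500)(1 − 0.883100) = 0.967794
Series (blade encoder and [0.967794]): 0.838900 × 0.967794 = 0.8119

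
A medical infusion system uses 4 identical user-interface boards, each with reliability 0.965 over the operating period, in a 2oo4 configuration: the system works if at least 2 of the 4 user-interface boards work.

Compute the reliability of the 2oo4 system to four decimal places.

R = Σ_{i=2}^{4} C(4,i) p^i (1−p)^{4−i} with p = 0.965
C(4,2)·0.965^2·0.035^2 = 0.006845
C(4,3)·0.965^3·0.035^1 = 0.125808
C(4,4)·0.965^4·0.035^0 = 0.867180
Sum = 0.9998

0.9998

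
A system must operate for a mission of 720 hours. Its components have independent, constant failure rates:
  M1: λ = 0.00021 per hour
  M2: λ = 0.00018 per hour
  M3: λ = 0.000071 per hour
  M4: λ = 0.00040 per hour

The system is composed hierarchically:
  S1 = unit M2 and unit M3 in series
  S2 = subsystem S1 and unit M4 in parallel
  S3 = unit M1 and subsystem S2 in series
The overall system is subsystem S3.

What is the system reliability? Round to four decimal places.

R(M1) = exp(−0.00021 × 720) = 0.859676
R(M2) = exp(−0.00018 × 720) = 0.878447
R(M3) = exp(−0.000071 × 720) = 0.950165
R(M4) = exp(−0.00040 × 720) = 0.749762
Series (M2 and M3): 0.878447 × 0.950165 = 0.834670
Parallel ([0.834670] and M4): 1 − (1 − 0.834670)(1 − 0.749762) = 0.958628
Series (M1 and [0.958628]): 0.859676 × 0.958628 = 0.8241

0.8241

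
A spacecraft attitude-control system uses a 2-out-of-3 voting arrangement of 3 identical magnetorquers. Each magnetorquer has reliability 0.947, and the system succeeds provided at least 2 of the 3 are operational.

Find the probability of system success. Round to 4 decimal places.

0.9919

R = Σ_{i=2}^{3} C(3,i) p^i (1−p)^{3−i} with p = 0.947
C(3,2)·0.947^2·0.053^1 = 0.142593
C(3,3)·0.947^3·0.053^0 = 0.849278
Sum = 0.9919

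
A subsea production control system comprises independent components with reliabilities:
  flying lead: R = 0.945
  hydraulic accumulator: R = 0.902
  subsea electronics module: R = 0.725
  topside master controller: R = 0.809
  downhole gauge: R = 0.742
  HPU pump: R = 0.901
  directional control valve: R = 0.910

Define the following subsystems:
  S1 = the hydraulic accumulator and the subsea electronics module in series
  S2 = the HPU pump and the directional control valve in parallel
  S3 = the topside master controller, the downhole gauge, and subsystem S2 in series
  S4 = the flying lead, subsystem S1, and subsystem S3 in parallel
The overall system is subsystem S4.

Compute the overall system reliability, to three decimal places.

0.992

Series (hydraulic accumulator and subsea electronics module): 0.90200 × 0.72500 = 0.65395
Parallel (HPU pump and directional control valve): 1 − (1 − 0.90100)(1 − 0.91000) = 0.99109
Series (topside master controller, downhole gauge, and [0.99109]): 0.80900 × 0.74200 × 0.99109 = 0.59493
Parallel (flying lead, [0.65395], and [0.59493]): 1 − (1 − 0.94500)(1 − 0.65395)(1 − 0.59493) = 0.992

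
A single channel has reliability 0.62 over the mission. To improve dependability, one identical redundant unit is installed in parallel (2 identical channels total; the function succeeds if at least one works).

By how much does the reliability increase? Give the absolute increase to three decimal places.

R_before = 0.62
R_after = 1 − (1 − 0.62)^2 = 0.856
ΔR = 0.856 − 0.62 = 0.236

0.236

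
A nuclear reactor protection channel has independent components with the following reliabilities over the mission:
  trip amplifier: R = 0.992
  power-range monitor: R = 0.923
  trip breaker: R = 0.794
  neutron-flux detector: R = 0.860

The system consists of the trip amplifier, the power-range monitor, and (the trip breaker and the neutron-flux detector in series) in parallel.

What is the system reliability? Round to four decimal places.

0.9998

Series (trip breaker and neutron-flux detector): 0.794000 × 0.860000 = 0.682840
Parallel (trip amplifier, power-range monitor, and [0.682840]): 1 − (1 − 0.992000)(1 − 0.923000)(1 − 0.682840) = 0.9998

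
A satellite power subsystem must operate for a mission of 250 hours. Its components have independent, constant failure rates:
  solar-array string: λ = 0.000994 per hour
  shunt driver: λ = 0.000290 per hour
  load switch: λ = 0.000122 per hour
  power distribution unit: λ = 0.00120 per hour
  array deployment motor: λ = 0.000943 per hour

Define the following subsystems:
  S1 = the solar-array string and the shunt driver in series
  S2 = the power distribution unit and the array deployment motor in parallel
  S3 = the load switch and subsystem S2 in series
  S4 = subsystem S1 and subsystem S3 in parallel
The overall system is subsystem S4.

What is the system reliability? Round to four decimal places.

0.9773

R(solar-array string) = exp(−0.000994 × 250) = 0.779970
R(shunt driver) = exp(−0.000290 × 250) = 0.930066
R(load switch) = exp(−0.000122 × 250) = 0.969960
R(power distribution unit) = exp(−0.00120 × 250) = 0.740818
R(array deployment motor) = exp(−0.000943 × 250) = 0.789978
Series (solar-array string and shunt driver): 0.779970 × 0.930066 = 0.725424
Parallel (power distribution unit and array deployment motor): 1 − (1 − 0.740818)(1 − 0.789978) = 0.945566
Series (load switch and [0.945566]): 0.969960 × 0.945566 = 0.917161
Parallel ([0.725424] and [0.917161]): 1 − (1 − 0.725424)(1 − 0.917161) = 0.9773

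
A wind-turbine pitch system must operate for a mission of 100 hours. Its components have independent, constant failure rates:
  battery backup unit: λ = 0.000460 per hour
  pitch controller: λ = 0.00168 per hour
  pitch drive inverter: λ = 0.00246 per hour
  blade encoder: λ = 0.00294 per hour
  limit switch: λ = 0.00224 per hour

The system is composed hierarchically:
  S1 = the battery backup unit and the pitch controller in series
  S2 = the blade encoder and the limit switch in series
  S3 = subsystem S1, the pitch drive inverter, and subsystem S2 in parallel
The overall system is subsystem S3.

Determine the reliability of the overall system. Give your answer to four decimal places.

R(battery backup unit) = exp(−0.000460 × 100) = 0.955042
R(pitch controller) = exp(−0.00168 × 100) = 0.845354
R(pitch drive inverter) = exp(−0.00246 × 100) = 0.781922
R(blade encoder) = exp(−0.00294 × 100) = 0.745276
R(limit switch) = exp(−0.00224 × 100) = 0.799315
Series (battery backup unit and pitch controller): 0.955042 × 0.845354 = 0.807349
Series (blade encoder and limit switch): 0.745276 × 0.799315 = 0.595710
Parallel ([0.807349], pitch drive inverter, and [0.595710]): 1 − (1 − 0.807349)(1 − 0.781922)(1 − 0.595710) = 0.9830

0.9830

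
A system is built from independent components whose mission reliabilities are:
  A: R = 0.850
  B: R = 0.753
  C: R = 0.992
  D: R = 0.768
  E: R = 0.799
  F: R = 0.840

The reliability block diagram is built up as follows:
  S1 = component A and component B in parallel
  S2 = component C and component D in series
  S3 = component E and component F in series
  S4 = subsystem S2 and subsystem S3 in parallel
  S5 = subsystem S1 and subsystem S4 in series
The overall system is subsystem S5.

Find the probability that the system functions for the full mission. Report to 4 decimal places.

0.8875

Parallel (A and B): 1 − (1 − 0.850000)(1 − 0.753000) = 0.962950
Series (C and D): 0.992000 × 0.768000 = 0.761856
Series (E and F): 0.799000 × 0.840000 = 0.671160
Parallel ([0.761856] and [0.671160]): 1 − (1 − 0.761856)(1 − 0.671160) = 0.921689
Series ([0.962950] and [0.921689]): 0.962950 × 0.921689 = 0.8875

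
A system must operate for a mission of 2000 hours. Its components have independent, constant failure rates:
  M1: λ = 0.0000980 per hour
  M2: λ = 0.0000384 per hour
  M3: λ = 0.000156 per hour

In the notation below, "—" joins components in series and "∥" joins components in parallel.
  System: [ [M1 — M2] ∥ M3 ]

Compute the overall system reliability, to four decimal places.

0.9360

R(M1) = exp(−0.0000980 × 2000) = 0.822012
R(M2) = exp(−0.0000384 × 2000) = 0.926075
R(M3) = exp(−0.000156 × 2000) = 0.731982
Series (M1 and M2): 0.822012 × 0.926075 = 0.761245
Parallel ([0.761245] and M3): 1 − (1 − 0.761245)(1 − 0.731982) = 0.9360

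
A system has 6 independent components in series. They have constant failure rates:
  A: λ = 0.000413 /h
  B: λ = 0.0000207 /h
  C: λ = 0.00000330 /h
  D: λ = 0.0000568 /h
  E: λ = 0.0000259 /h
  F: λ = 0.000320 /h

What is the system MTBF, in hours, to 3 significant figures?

1190

Series of exponential components: λ_sys = Σ λ_i
λ_sys = 0.000413 + 0.0000207 + 0.00000330 + 0.0000568 + 0.0000259 + 0.000320 = 8.3970e-04 /h
MTBF = 1 / λ_sys = 1190 h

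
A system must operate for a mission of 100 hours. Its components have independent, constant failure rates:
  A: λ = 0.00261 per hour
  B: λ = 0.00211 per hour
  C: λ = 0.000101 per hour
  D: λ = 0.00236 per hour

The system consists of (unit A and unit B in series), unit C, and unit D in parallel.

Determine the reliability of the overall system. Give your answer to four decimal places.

0.9992

R(A) = exp(−0.00261 × 100) = 0.770281
R(B) = exp(−0.00211 × 100) = 0.809774
R(C) = exp(−0.000101 × 100) = 0.989951
R(D) = exp(−0.00236 × 100) = 0.789781
Series (A and B): 0.770281 × 0.809774 = 0.623754
Parallel ([0.623754], C, and D): 1 − (1 − 0.623754)(1 − 0.989951)(1 − 0.789781) = 0.9992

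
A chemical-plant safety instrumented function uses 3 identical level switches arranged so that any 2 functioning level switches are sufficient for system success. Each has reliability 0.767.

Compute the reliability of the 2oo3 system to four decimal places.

R = Σ_{i=2}^{3} C(3,i) p^i (1−p)^{3−i} with p = 0.767
C(3,2)·0.767^2·0.233^1 = 0.411214
C(3,3)·0.767^3·0.233^0 = 0.451218
Sum = 0.8624

0.8624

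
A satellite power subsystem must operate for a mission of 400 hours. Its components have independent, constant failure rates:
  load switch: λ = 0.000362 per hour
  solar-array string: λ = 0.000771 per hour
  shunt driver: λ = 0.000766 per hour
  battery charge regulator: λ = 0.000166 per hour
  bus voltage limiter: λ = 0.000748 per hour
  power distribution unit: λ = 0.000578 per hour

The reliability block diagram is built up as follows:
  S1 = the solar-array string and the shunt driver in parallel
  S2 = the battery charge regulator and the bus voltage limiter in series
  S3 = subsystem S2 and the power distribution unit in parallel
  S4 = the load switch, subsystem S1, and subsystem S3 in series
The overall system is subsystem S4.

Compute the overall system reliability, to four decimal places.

0.7537

R(load switch) = exp(−0.000362 × 400) = 0.865195
R(solar-array string) = exp(−0.000771 × 400) = 0.734621
R(shunt driver) = exp(−0.000766 × 400) = 0.736092
R(battery charge regulator) = exp(−0.000166 × 400) = 0.935756
R(bus voltage limiter) = exp(−0.000748 × 400) = 0.741411
R(power distribution unit) = exp(−0.000578 × 400) = 0.793581
Parallel (solar-array string and shunt driver): 1 − (1 − 0.734621)(1 − 0.736092) = 0.929964
Series (battery charge regulator and bus voltage limiter): 0.935756 × 0.741411 = 0.693780
Parallel ([0.693780] and power distribution unit): 1 − (1 − 0.693780)(1 − 0.793581) = 0.936790
Series (load switch, [0.929964], and [0.936790]): 0.865195 × 0.929964 × 0.936790 = 0.7537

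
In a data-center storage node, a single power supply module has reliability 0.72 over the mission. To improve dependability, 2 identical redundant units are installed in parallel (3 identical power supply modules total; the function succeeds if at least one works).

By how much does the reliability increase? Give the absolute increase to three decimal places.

R_before = 0.72
R_after = 1 − (1 − 0.72)^3 = 0.978
ΔR = 0.978 − 0.72 = 0.258

0.258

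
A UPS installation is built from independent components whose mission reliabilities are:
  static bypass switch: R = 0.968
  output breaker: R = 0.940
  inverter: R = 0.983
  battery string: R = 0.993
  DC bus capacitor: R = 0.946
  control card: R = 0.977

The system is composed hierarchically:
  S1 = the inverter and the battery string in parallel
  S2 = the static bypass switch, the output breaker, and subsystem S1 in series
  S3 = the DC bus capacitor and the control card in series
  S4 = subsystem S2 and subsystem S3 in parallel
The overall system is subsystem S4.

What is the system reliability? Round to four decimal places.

Parallel (inverter and battery string): 1 − (1 − 0.983000)(1 − 0.993000) = 0.999881
Series (static bypass switch, output breaker, and [0.999881]): 0.968000 × 0.940000 × 0.999881 = 0.909812
Series (DC bus capacitor and control card): 0.946000 × 0.977000 = 0.924242
Parallel ([0.909812] and [0.924242]): 1 − (1 − 0.909812)(1 − 0.924242) = 0.9932

0.9932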